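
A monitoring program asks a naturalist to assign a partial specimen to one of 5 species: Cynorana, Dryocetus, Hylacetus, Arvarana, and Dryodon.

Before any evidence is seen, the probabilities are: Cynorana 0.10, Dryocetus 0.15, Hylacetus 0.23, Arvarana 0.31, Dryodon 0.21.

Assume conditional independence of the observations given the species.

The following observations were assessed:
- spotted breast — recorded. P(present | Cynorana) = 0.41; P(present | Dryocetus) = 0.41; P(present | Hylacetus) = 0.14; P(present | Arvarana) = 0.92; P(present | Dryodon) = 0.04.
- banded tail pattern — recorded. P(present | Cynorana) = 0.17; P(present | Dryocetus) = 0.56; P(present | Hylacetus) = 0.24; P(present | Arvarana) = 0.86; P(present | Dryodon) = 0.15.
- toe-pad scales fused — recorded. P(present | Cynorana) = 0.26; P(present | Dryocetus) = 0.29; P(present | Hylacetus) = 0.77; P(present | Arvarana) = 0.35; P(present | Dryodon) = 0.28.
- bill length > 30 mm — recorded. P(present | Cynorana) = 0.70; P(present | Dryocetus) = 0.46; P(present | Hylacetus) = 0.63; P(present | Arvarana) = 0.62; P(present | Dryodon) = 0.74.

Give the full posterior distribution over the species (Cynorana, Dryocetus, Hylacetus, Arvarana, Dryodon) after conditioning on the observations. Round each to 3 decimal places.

By Bayes' rule with conditional independence, the unnormalized weight for each hypothesis is prior × ∏ likelihoods:
  Cynorana: 0.10 × 0.41 × 0.17 × 0.26 × 0.70 = 0.0012685
  Dryocetus: 0.15 × 0.41 × 0.56 × 0.29 × 0.46 = 0.0045943
  Hylacetus: 0.23 × 0.14 × 0.24 × 0.77 × 0.63 = 0.0037489
  Arvarana: 0.31 × 0.92 × 0.86 × 0.35 × 0.62 = 0.053224
  Dryodon: 0.21 × 0.04 × 0.15 × 0.28 × 0.74 = 0.00026107
Normalizing constant Z = 0.0012685 + 0.0045943 + 0.0037489 + 0.053224 + 0.00026107 = 0.063097.
P(Cynorana | evidence) = 0.0012685 / 0.063097 ≈ 0.020
P(Dryocetus | evidence) = 0.0045943 / 0.063097 ≈ 0.073
P(Hylacetus | evidence) = 0.0037489 / 0.063097 ≈ 0.059
P(Arvarana | evidence) = 0.053224 / 0.063097 ≈ 0.844
P(Dryodon | evidence) = 0.00026107 / 0.063097 ≈ 0.004

0.020, 0.073, 0.059, 0.844, 0.004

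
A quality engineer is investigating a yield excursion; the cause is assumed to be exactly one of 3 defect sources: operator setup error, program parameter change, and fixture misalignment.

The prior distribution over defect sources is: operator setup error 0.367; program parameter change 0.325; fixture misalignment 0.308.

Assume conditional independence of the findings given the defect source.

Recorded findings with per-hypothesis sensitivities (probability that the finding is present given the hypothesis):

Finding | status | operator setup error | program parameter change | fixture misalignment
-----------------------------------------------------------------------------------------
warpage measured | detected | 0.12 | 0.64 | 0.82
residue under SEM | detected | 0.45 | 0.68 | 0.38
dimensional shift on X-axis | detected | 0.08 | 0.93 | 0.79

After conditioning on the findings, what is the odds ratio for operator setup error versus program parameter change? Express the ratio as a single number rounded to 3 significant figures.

The normalizing constant cancels in an odds ratio, so compute prior × likelihood for the two hypotheses only:
  operator setup error: 0.367 × 0.12 × 0.45 × 0.08 = 0.0015854
  program parameter change: 0.325 × 0.64 × 0.68 × 0.93 = 0.13154
Odds(operator setup error : program parameter change) = 0.0015854 / 0.13154 ≈ 0.0121.

0.0121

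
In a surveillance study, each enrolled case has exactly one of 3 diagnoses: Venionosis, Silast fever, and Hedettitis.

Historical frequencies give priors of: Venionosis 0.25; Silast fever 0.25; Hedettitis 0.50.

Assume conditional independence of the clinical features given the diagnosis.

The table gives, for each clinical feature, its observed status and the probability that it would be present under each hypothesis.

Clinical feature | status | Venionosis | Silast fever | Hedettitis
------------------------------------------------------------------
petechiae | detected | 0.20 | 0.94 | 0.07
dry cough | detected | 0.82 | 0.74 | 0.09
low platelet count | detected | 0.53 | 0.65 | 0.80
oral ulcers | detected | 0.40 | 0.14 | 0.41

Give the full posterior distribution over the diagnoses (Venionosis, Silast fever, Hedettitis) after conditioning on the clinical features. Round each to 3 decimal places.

0.340, 0.619, 0.040

By Bayes' rule with conditional independence, the unnormalized weight for each hypothesis is prior × ∏ likelihoods:
  Venionosis: 0.25 × 0.20 × 0.82 × 0.53 × 0.40 = 0.008692
  Silast fever: 0.25 × 0.94 × 0.74 × 0.65 × 0.14 = 0.015825
  Hedettitis: 0.50 × 0.07 × 0.09 × 0.80 × 0.41 = 0.0010332
The unnormalized weights sum to 0.02555.
P(Venionosis | evidence) = 0.008692 / 0.02555 ≈ 0.340
P(Silast fever | evidence) = 0.015825 / 0.02555 ≈ 0.619
P(Hedettitis | evidence) = 0.0010332 / 0.02555 ≈ 0.040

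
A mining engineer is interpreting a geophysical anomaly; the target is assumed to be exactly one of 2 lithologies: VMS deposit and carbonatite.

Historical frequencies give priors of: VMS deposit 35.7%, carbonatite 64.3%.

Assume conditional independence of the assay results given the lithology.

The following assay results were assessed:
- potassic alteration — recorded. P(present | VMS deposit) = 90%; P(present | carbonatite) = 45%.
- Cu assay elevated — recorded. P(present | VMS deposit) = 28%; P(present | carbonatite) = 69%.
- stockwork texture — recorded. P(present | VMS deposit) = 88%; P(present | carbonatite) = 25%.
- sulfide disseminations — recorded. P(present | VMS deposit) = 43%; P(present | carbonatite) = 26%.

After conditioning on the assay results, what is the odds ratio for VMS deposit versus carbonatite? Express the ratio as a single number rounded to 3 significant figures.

The normalizing constant cancels in an odds ratio, so compute prior × likelihood for the two hypotheses only:
  VMS deposit: 0.357 × 0.90 × 0.28 × 0.88 × 0.43 = 0.034042
  carbonatite: 0.643 × 0.45 × 0.69 × 0.25 × 0.26 = 0.012977
Posterior odds = 0.034042 / 0.012977 ≈ 2.62.

2.62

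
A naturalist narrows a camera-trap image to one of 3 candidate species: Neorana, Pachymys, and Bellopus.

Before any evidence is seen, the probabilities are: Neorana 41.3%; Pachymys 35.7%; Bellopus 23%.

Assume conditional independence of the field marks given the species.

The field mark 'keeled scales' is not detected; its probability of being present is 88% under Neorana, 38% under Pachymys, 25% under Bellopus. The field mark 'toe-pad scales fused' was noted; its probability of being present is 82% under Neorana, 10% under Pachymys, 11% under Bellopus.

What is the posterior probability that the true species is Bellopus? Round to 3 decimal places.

0.232

By Bayes' rule with conditional independence, the unnormalized weight for each hypothesis is prior × ∏ likelihoods (using 1 − P(present | H) for each absent field mark):
  Neorana: 0.413 × (1 − 0.88) × 0.82 = 0.040639
  Pachymys: 0.357 × (1 − 0.38) × 0.10 = 0.022134
  Bellopus: 0.230 × (1 − 0.25) × 0.11 = 0.018975
Marginal likelihood of the evidence = 0.081748.
P(Bellopus | evidence) = 0.018975 / 0.081748 ≈ 0.232.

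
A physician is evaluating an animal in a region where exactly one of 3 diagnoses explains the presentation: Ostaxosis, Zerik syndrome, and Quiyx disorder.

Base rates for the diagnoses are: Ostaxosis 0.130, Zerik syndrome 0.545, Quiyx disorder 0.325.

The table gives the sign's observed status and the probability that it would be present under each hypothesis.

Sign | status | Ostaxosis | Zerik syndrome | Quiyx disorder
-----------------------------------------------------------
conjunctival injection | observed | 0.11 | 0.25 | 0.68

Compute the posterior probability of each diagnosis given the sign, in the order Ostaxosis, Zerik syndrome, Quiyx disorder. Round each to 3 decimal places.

By Bayes' rule, the unnormalized weight for each hypothesis is prior × likelihood:
  Ostaxosis: 0.130 × 0.11 = 0.0143
  Zerik syndrome: 0.545 × 0.25 = 0.13625
  Quiyx disorder: 0.325 × 0.68 = 0.221
Normalizing constant Z = 0.0143 + 0.13625 + 0.221 = 0.37155.
P(Ostaxosis | evidence) = 0.0143 / 0.37155 ≈ 0.038
P(Zerik syndrome | evidence) = 0.13625 / 0.37155 ≈ 0.367
P(Quiyx disorder | evidence) = 0.221 / 0.37155 ≈ 0.595

0.038, 0.367, 0.595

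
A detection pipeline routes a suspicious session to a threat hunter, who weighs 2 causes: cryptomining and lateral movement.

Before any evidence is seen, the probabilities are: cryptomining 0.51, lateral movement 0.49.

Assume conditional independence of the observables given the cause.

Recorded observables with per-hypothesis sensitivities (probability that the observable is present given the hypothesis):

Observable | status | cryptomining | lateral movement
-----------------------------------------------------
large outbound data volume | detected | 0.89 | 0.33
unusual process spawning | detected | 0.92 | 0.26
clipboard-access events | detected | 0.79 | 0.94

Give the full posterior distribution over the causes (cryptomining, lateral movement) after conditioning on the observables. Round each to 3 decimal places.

By Bayes' rule with conditional independence, the unnormalized weight for each hypothesis is prior × ∏ likelihoods:
  cryptomining: 0.51 × 0.89 × 0.92 × 0.79 = 0.32989
  lateral movement: 0.49 × 0.33 × 0.26 × 0.94 = 0.039519
Marginal likelihood of the evidence = 0.36941.
P(cryptomining | evidence) = 0.32989 / 0.36941 ≈ 0.893
P(lateral movement | evidence) = 0.039519 / 0.36941 ≈ 0.107

0.893, 0.107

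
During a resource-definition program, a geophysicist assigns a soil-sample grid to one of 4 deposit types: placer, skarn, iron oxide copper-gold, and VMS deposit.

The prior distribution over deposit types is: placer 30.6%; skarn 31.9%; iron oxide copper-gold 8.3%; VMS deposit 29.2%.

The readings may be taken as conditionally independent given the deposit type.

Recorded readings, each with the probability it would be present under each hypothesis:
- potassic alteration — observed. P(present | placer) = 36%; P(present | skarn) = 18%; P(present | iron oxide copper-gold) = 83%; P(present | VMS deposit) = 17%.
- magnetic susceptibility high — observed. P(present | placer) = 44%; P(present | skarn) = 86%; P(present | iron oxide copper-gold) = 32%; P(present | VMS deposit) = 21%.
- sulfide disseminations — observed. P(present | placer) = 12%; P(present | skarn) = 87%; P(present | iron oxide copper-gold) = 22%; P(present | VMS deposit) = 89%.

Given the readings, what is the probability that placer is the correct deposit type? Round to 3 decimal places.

0.092

For each hypothesis, the unnormalized posterior weight is prior × product of the reading likelihoods:
  placer: 0.306 × 0.36 × 0.44 × 0.12 = 0.0058164
  skarn: 0.319 × 0.18 × 0.86 × 0.87 = 0.042962
  iron oxide copper-gold: 0.083 × 0.83 × 0.32 × 0.22 = 0.0048499
  VMS deposit: 0.292 × 0.17 × 0.21 × 0.89 = 0.0092777
The unnormalized weights sum to 0.062906.
P(placer | evidence) = 0.0058164 / 0.062906 ≈ 0.092.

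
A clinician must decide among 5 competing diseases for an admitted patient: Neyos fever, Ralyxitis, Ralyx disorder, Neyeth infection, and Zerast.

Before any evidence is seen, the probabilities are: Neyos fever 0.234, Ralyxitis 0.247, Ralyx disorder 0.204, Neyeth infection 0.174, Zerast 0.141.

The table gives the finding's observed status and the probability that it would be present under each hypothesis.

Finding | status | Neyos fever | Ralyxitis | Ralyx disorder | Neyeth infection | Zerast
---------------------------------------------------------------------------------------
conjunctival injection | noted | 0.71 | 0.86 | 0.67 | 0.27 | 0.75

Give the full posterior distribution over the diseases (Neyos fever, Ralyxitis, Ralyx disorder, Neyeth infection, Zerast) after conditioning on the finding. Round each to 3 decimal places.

0.249, 0.318, 0.205, 0.070, 0.158

Multiply each prior by the likelihood of the finding:
  Neyos fever: 0.234 × 0.71 = 0.16614
  Ralyxitis: 0.247 × 0.86 = 0.21242
  Ralyx disorder: 0.204 × 0.67 = 0.13668
  Neyeth infection: 0.174 × 0.27 = 0.04698
  Zerast: 0.141 × 0.75 = 0.10575
Normalizing constant Z = 0.16614 + 0.21242 + 0.13668 + 0.04698 + 0.10575 = 0.66797.
P(Neyos fever | evidence) = 0.16614 / 0.66797 ≈ 0.249
P(Ralyxitis | evidence) = 0.21242 / 0.66797 ≈ 0.318
P(Ralyx disorder | evidence) = 0.13668 / 0.66797 ≈ 0.205
P(Neyeth infection | evidence) = 0.04698 / 0.66797 ≈ 0.070
P(Zerast | evidence) = 0.10575 / 0.66797 ≈ 0.158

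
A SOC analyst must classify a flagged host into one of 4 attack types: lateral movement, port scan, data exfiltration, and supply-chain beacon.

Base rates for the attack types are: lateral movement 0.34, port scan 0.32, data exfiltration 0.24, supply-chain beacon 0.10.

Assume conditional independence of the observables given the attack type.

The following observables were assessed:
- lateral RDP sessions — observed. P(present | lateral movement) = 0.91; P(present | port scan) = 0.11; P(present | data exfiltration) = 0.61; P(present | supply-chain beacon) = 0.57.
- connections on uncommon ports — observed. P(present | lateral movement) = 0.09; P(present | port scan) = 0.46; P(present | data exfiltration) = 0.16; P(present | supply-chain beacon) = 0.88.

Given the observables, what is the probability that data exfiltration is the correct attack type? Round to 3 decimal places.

0.199

Multiply each prior by the joint likelihood of the observable pattern:
  lateral movement: 0.34 × 0.91 × 0.09 = 0.027846
  port scan: 0.32 × 0.11 × 0.46 = 0.016192
  data exfiltration: 0.24 × 0.61 × 0.16 = 0.023424
  supply-chain beacon: 0.10 × 0.57 × 0.88 = 0.05016
Normalizing constant Z = 0.027846 + 0.016192 + 0.023424 + 0.05016 = 0.11762.
P(data exfiltration | evidence) = 0.023424 / 0.11762 ≈ 0.199.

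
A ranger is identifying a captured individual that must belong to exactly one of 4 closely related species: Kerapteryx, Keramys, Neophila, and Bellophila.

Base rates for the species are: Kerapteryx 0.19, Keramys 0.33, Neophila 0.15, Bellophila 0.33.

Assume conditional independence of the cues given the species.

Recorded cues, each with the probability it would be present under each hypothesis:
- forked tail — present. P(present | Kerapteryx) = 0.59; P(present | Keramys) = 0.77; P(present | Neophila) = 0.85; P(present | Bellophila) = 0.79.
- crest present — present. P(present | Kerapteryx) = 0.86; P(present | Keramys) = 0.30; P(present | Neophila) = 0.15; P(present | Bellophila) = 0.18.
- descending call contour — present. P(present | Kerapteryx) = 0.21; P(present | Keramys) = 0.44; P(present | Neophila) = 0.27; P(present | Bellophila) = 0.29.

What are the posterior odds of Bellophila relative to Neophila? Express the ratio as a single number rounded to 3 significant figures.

Unnormalized posterior weight (prior times the cue likelihoods) for each of the two hypotheses:
  Bellophila: 0.33 × 0.79 × 0.18 × 0.29 = 0.013609
  Neophila: 0.15 × 0.85 × 0.15 × 0.27 = 0.0051637
Odds(Bellophila : Neophila) = 0.013609 / 0.0051637 ≈ 2.64.

2.64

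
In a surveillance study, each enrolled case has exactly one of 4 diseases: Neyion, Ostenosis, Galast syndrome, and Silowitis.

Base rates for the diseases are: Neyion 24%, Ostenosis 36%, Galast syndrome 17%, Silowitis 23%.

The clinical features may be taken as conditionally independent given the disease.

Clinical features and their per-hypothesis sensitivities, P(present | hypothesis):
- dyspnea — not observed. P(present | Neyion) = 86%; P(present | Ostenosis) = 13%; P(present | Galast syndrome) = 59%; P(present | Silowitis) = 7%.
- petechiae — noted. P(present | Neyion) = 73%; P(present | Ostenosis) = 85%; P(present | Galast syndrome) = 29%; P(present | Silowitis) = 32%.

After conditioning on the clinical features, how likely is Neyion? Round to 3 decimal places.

0.065

For each hypothesis, the unnormalized posterior weight is prior × product of the clinical feature likelihoods (using 1 − P(present | H) for each absent clinical feature):
  Neyion: 0.24 × (1 − 0.86) × 0.73 = 0.024528
  Ostenosis: 0.36 × (1 − 0.13) × 0.85 = 0.26622
  Galast syndrome: 0.17 × (1 − 0.59) × 0.29 = 0.020213
  Silowitis: 0.23 × (1 − 0.07) × 0.32 = 0.068448
The unnormalized weights sum to 0.37941.
P(Neyion | evidence) = 0.024528 / 0.37941 ≈ 0.065.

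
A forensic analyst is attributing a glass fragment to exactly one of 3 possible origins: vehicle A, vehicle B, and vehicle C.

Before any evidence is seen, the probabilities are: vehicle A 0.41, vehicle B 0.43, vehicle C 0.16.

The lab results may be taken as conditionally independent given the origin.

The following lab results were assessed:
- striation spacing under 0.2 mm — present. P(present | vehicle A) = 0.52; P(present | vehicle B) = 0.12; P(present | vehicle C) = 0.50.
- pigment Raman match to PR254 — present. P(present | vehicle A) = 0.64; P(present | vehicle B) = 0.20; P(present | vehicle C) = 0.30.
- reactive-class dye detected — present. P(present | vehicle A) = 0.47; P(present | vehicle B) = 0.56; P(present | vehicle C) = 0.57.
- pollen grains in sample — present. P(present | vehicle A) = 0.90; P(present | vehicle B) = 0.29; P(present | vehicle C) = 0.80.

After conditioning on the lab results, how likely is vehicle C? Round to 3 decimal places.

0.156

Multiply each prior by the joint likelihood of the lab result pattern:
  vehicle A: 0.41 × 0.52 × 0.64 × 0.47 × 0.90 = 0.057718
  vehicle B: 0.43 × 0.12 × 0.20 × 0.56 × 0.29 = 0.001676
  vehicle C: 0.16 × 0.50 × 0.30 × 0.57 × 0.80 = 0.010944
Marginal likelihood of the evidence = 0.070337.
P(vehicle C | evidence) = 0.010944 / 0.070337 ≈ 0.156.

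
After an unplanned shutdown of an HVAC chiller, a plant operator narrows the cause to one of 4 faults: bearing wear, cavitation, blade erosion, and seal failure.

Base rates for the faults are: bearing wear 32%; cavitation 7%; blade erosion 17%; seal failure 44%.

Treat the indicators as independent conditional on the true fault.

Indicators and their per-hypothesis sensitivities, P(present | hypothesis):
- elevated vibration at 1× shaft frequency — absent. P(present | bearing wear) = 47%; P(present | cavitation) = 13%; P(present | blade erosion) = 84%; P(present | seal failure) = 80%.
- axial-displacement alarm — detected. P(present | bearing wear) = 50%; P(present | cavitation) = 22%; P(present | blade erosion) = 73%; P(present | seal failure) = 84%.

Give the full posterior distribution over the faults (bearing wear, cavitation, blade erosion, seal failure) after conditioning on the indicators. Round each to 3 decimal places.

By Bayes' rule with conditional independence, the unnormalized weight for each hypothesis is prior × ∏ likelihoods (using 1 − P(present | H) for each absent indicator):
  bearing wear: 0.32 × (1 − 0.47) × 0.50 = 0.0848
  cavitation: 0.07 × (1 − 0.13) × 0.22 = 0.013398
  blade erosion: 0.17 × (1 − 0.84) × 0.73 = 0.019856
  seal failure: 0.44 × (1 − 0.80) × 0.84 = 0.07392
Normalizing constant Z = 0.0848 + 0.013398 + 0.019856 + 0.07392 = 0.19197.
P(bearing wear | evidence) = 0.0848 / 0.19197 ≈ 0.442
P(cavitation | evidence) = 0.013398 / 0.19197 ≈ 0.070
P(blade erosion | evidence) = 0.019856 / 0.19197 ≈ 0.103
P(seal failure | evidence) = 0.07392 / 0.19197 ≈ 0.385

0.442, 0.070, 0.103, 0.385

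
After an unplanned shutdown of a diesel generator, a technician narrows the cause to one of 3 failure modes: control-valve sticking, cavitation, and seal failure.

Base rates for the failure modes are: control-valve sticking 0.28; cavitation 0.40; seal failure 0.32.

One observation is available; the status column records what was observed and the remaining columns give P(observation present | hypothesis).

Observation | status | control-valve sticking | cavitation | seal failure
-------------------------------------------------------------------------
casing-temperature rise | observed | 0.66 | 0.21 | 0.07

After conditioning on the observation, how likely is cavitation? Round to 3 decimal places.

0.288

For each hypothesis, the unnormalized posterior weight is prior × likelihood:
  control-valve sticking: 0.28 × 0.66 = 0.1848
  cavitation: 0.40 × 0.21 = 0.084
  seal failure: 0.32 × 0.07 = 0.0224
Normalizing constant Z = 0.1848 + 0.084 + 0.0224 = 0.2912.
P(cavitation | evidence) = 0.084 / 0.2912 ≈ 0.288.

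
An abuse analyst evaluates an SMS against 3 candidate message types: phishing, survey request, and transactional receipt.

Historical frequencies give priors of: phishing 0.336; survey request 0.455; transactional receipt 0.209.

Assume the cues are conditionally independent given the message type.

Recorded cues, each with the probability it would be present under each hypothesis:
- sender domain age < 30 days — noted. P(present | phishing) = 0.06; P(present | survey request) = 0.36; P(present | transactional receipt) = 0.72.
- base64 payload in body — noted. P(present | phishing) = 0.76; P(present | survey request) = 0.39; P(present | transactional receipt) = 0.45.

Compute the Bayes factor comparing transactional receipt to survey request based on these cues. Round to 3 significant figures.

2.31

Joint likelihood of the cue pattern under each hypothesis:
  transactional receipt: 0.72 × 0.45 = 0.324
  survey request: 0.36 × 0.39 = 0.1404
Bayes factor = 0.324 / 0.1404 ≈ 2.31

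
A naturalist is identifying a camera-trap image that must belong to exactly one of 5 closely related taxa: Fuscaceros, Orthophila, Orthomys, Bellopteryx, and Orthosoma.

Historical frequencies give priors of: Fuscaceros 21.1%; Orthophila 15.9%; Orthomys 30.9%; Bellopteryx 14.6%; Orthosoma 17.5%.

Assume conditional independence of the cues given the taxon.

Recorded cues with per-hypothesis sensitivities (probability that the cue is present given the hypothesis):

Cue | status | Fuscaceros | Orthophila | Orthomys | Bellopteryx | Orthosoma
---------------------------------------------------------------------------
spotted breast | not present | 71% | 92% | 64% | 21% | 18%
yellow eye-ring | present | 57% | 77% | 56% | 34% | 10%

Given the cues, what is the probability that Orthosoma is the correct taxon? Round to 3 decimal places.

By Bayes' rule with conditional independence, the unnormalized weight for each hypothesis is prior × ∏ likelihoods (using 1 − P(present | H) for each absent cue):
  Fuscaceros: 0.211 × (1 − 0.71) × 0.57 = 0.034878
  Orthophila: 0.159 × (1 − 0.92) × 0.77 = 0.0097944
  Orthomys: 0.309 × (1 − 0.64) × 0.56 = 0.062294
  Bellopteryx: 0.146 × (1 − 0.21) × 0.34 = 0.039216
  Orthosoma: 0.175 × (1 − 0.18) × 0.10 = 0.01435
Normalizing constant Z = 0.034878 + 0.0097944 + 0.062294 + 0.039216 + 0.01435 = 0.16053.
P(Orthosoma | evidence) = 0.01435 / 0.16053 ≈ 0.089.

0.089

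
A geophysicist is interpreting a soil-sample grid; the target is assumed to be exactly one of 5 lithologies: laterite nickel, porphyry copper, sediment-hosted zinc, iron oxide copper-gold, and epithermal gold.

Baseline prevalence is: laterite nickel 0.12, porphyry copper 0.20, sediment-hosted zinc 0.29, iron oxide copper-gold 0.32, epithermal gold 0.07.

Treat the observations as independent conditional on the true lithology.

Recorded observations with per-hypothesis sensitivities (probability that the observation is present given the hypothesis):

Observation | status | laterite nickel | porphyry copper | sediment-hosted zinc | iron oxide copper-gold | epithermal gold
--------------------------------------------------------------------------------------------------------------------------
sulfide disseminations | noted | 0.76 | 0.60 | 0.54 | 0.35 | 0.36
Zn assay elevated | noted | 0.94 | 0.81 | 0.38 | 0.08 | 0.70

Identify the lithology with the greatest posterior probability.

porphyry copper

Multiply each prior by the joint likelihood of the evidence pattern:
  laterite nickel: 0.12 × 0.76 × 0.94 = 0.085728
  porphyry copper: 0.20 × 0.60 × 0.81 = 0.0972
  sediment-hosted zinc: 0.29 × 0.54 × 0.38 = 0.059508
  iron oxide copper-gold: 0.32 × 0.35 × 0.08 = 0.00896
  epithermal gold: 0.07 × 0.36 × 0.70 = 0.01764
The unnormalized weights sum to 0.26904.
P(laterite nickel | evidence) ≈ 0.085728 / 0.26904 ≈ 0.319
P(porphyry copper | evidence) ≈ 0.0972 / 0.26904 ≈ 0.361
P(sediment-hosted zinc | evidence) ≈ 0.059508 / 0.26904 ≈ 0.221
P(iron oxide copper-gold | evidence) ≈ 0.00896 / 0.26904 ≈ 0.033
P(epithermal gold | evidence) ≈ 0.01764 / 0.26904 ≈ 0.066
The largest is 0.361, so porphyry copper is most probable.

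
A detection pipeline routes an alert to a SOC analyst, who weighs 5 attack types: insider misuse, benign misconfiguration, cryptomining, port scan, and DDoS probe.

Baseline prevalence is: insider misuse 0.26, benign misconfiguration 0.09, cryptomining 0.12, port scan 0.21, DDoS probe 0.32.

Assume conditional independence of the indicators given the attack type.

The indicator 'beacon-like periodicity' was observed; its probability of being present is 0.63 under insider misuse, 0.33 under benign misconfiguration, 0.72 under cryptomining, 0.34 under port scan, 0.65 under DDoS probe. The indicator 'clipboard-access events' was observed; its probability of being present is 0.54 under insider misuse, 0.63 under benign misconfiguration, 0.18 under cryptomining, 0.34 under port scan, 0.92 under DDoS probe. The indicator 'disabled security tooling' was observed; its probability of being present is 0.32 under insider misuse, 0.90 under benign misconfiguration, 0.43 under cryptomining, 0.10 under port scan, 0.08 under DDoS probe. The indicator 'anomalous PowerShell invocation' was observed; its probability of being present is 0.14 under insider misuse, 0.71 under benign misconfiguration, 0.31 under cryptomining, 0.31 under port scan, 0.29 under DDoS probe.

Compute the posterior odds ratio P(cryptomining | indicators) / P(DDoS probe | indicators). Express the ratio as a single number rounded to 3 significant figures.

Posterior odds equal prior odds times the likelihood ratio; only the two competing hypotheses matter.
  cryptomining: 0.12 × 0.72 × 0.18 × 0.43 × 0.31 = 0.0020731
  DDoS probe: 0.32 × 0.65 × 0.92 × 0.08 × 0.29 = 0.0044396
Posterior odds = 0.0020731 / 0.0044396 ≈ 0.467.

0.467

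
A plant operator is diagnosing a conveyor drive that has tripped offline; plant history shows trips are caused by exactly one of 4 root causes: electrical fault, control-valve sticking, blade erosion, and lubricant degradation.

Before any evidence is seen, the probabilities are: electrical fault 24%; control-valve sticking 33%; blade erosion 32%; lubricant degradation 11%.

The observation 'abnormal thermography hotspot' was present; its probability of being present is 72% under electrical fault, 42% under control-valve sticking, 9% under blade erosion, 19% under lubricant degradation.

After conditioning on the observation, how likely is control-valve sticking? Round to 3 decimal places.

0.384

For each hypothesis, the unnormalized posterior weight is prior × likelihood:
  electrical fault: 0.24 × 0.72 = 0.1728
  control-valve sticking: 0.33 × 0.42 = 0.1386
  blade erosion: 0.32 × 0.09 = 0.0288
  lubricant degradation: 0.11 × 0.19 = 0.0209
Marginal likelihood of the evidence = 0.3611.
P(control-valve sticking | evidence) = 0.1386 / 0.3611 ≈ 0.384.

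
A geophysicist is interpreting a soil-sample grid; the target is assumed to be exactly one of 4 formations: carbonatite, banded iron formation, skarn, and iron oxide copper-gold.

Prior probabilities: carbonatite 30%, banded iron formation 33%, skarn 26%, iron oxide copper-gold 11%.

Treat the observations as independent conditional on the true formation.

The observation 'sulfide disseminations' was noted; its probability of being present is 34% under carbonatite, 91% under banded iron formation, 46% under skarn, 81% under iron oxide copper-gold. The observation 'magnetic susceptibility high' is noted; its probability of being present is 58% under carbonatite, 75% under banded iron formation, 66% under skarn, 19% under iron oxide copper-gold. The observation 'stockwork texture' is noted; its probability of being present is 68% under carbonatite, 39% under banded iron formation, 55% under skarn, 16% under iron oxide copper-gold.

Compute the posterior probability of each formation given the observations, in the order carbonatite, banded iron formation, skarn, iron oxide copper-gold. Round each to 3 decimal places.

Multiply each prior by the joint likelihood of the evidence pattern:
  carbonatite: 0.30 × 0.34 × 0.58 × 0.68 = 0.040229
  banded iron formation: 0.33 × 0.91 × 0.75 × 0.39 = 0.087838
  skarn: 0.26 × 0.46 × 0.66 × 0.55 = 0.043415
  iron oxide copper-gold: 0.11 × 0.81 × 0.19 × 0.16 = 0.0027086
Marginal likelihood of the evidence = 0.17419.
P(carbonatite | evidence) = 0.040229 / 0.17419 ≈ 0.231
P(banded iron formation | evidence) = 0.087838 / 0.17419 ≈ 0.504
P(skarn | evidence) = 0.043415 / 0.17419 ≈ 0.249
P(iron oxide copper-gold | evidence) = 0.0027086 / 0.17419 ≈ 0.016

0.231, 0.504, 0.249, 0.016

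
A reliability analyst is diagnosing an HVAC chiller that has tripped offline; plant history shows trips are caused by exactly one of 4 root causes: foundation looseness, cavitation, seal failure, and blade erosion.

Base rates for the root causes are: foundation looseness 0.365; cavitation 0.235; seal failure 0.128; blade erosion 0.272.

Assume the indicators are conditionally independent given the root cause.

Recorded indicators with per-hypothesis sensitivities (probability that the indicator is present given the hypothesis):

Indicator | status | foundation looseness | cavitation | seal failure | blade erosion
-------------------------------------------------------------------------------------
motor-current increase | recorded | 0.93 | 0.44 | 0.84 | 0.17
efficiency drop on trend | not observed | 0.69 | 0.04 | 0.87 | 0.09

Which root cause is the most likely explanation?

Multiply each prior by the joint likelihood of the indicator pattern (using 1 − P(present | H) for each absent indicator):
  foundation looseness: 0.365 × 0.93 × (1 − 0.69) = 0.10523
  cavitation: 0.235 × 0.44 × (1 − 0.04) = 0.099264
  seal failure: 0.128 × 0.84 × (1 − 0.87) = 0.013978
  blade erosion: 0.272 × 0.17 × (1 − 0.09) = 0.042078
Marginal likelihood of the evidence = 0.26055.
P(foundation looseness | evidence) ≈ 0.10523 / 0.26055 ≈ 0.404
P(cavitation | evidence) ≈ 0.099264 / 0.26055 ≈ 0.381
P(seal failure | evidence) ≈ 0.013978 / 0.26055 ≈ 0.054
P(blade erosion | evidence) ≈ 0.042078 / 0.26055 ≈ 0.161
The largest is 0.404, so foundation looseness is most probable.

foundation looseness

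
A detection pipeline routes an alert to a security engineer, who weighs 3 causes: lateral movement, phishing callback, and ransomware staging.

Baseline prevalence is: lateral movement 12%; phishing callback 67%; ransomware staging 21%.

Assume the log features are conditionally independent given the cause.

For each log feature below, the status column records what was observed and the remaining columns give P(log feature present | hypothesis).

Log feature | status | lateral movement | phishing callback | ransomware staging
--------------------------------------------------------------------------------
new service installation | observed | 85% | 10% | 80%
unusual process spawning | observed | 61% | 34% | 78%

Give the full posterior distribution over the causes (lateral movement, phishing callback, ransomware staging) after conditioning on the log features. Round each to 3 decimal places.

For each hypothesis, the unnormalized posterior weight is prior × product of the log feature likelihoods:
  lateral movement: 0.12 × 0.85 × 0.61 = 0.06222
  phishing callback: 0.67 × 0.10 × 0.34 = 0.02278
  ransomware staging: 0.21 × 0.80 × 0.78 = 0.13104
Normalizing constant Z = 0.06222 + 0.02278 + 0.13104 = 0.21604.
P(lateral movement | evidence) = 0.06222 / 0.21604 ≈ 0.288
P(phishing callback | evidence) = 0.02278 / 0.21604 ≈ 0.105
P(ransomware staging | evidence) = 0.13104 / 0.21604 ≈ 0.607

0.288, 0.105, 0.607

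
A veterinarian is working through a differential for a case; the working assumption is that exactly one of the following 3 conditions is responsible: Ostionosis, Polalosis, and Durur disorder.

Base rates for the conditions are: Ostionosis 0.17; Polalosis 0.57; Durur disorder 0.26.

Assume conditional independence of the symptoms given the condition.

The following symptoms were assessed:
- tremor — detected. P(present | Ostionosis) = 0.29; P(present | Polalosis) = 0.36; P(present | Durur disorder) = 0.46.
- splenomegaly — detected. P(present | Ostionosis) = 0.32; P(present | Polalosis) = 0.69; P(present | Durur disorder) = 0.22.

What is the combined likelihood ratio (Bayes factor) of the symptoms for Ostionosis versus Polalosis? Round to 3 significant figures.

0.374

The Bayes factor is the ratio of the joint likelihoods of the symptom pattern under the two hypotheses.
  Ostionosis: 0.29 × 0.32 = 0.0928
  Polalosis: 0.36 × 0.69 = 0.2484
Bayes factor = 0.0928 / 0.2484 ≈ 0.374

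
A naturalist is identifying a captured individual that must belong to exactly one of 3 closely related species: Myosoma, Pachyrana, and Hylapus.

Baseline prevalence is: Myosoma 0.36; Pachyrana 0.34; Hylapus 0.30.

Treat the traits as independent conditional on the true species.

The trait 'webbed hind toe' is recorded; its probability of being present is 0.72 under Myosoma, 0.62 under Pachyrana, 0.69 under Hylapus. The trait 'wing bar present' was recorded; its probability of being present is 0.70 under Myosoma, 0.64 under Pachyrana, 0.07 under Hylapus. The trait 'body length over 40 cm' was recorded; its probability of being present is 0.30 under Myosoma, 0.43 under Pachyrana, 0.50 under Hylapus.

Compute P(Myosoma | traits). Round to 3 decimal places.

0.455

For each hypothesis, the unnormalized posterior weight is prior × product of the trait likelihoods:
  Myosoma: 0.36 × 0.72 × 0.70 × 0.30 = 0.054432
  Pachyrana: 0.34 × 0.62 × 0.64 × 0.43 = 0.058012
  Hylapus: 0.30 × 0.69 × 0.07 × 0.50 = 0.007245
Normalizing constant Z = 0.054432 + 0.058012 + 0.007245 = 0.11969.
P(Myosoma | evidence) = 0.054432 / 0.11969 ≈ 0.455.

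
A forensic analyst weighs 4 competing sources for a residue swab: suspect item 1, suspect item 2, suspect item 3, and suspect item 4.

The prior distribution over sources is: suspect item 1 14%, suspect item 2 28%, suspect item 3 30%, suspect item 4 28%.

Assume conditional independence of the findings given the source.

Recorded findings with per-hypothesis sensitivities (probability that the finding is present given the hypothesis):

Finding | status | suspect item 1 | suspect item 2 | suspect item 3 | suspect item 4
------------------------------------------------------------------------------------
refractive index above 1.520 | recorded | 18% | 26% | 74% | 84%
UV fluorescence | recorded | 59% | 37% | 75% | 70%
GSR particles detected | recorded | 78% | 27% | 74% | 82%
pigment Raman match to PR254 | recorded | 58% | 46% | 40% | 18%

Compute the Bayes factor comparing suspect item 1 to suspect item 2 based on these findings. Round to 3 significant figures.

Take the product of per-finding likelihoods under each hypothesis, then divide.
  suspect item 1: 0.18 × 0.59 × 0.78 × 0.58 = 0.048045
  suspect item 2: 0.26 × 0.37 × 0.27 × 0.46 = 0.011948
Bayes factor = 0.048045 / 0.011948 ≈ 4.02

4.02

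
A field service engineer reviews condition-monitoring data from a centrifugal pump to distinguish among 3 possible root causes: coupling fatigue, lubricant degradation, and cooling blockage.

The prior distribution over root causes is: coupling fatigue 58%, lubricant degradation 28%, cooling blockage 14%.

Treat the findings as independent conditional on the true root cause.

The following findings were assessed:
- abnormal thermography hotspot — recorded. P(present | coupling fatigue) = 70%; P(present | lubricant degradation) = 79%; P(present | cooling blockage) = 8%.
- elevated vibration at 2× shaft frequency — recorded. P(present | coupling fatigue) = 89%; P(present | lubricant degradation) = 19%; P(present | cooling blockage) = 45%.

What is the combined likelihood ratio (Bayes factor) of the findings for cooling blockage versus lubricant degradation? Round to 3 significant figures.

0.240

The Bayes factor is the ratio of the joint likelihoods of the evidence pattern under the two hypotheses.
  cooling blockage: 0.08 × 0.45 = 0.036
  lubricant degradation: 0.79 × 0.19 = 0.1501
Bayes factor = 0.036 / 0.1501 ≈ 0.240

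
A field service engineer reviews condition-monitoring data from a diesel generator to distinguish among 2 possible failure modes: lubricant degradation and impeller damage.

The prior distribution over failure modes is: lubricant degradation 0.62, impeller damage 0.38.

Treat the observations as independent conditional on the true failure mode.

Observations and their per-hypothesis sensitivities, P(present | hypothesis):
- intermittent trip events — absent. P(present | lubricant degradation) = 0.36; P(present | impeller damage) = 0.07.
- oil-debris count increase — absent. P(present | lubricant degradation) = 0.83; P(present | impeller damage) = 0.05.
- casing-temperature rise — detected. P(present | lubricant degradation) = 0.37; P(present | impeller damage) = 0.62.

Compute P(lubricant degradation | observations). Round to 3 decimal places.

By Bayes' rule with conditional independence, the unnormalized weight for each hypothesis is prior × ∏ likelihoods (using 1 − P(present | H) for each absent observation):
  lubricant degradation: 0.62 × (1 − 0.36) × (1 − 0.83) × 0.37 = 0.024959
  impeller damage: 0.38 × (1 − 0.07) × (1 − 0.05) × 0.62 = 0.20815
Marginal likelihood of the evidence = 0.23311.
P(lubricant degradation | evidence) = 0.024959 / 0.23311 ≈ 0.107.

0.107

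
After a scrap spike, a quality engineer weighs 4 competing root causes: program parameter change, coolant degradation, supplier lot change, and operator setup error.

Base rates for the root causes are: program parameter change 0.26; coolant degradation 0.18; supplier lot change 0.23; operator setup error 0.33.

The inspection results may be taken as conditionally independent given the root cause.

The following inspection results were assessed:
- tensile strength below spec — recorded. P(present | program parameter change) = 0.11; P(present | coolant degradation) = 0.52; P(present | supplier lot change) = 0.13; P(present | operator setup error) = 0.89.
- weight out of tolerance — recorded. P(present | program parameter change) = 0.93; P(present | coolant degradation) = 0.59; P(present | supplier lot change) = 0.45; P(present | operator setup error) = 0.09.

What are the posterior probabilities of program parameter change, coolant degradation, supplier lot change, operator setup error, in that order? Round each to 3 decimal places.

0.219, 0.454, 0.111, 0.217

By Bayes' rule with conditional independence, the unnormalized weight for each hypothesis is prior × ∏ likelihoods:
  program parameter change: 0.26 × 0.11 × 0.93 = 0.026598
  coolant degradation: 0.18 × 0.52 × 0.59 = 0.055224
  supplier lot change: 0.23 × 0.13 × 0.45 = 0.013455
  operator setup error: 0.33 × 0.89 × 0.09 = 0.026433
The unnormalized weights sum to 0.12171.
P(program parameter change | evidence) = 0.026598 / 0.12171 ≈ 0.219
P(coolant degradation | evidence) = 0.055224 / 0.12171 ≈ 0.454
P(supplier lot change | evidence) = 0.013455 / 0.12171 ≈ 0.111
P(operator setup error | evidence) = 0.026433 / 0.12171 ≈ 0.217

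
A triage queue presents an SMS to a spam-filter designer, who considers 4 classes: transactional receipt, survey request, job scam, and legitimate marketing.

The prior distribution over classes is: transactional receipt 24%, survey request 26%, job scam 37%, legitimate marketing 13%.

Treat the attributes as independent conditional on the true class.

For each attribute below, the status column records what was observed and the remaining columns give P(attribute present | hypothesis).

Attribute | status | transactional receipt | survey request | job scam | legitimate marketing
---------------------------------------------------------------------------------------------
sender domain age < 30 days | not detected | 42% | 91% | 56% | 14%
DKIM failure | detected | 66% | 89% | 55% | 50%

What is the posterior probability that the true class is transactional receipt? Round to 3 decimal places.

Multiply each prior by the joint likelihood of the attribute pattern (using 1 − P(present | H) for each absent attribute):
  transactional receipt: 0.24 × (1 − 0.42) × 0.66 = 0.091872
  survey request: 0.26 × (1 − 0.91) × 0.89 = 0.020826
  job scam: 0.37 × (1 − 0.56) × 0.55 = 0.08954
  legitimate marketing: 0.13 × (1 − 0.14) × 0.50 = 0.0559
Marginal likelihood of the evidence = 0.25814.
P(transactional receipt | evidence) = 0.091872 / 0.25814 ≈ 0.356.

0.356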